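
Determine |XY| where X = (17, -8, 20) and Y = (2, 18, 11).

d = √[(x₂-x₁)² + (y₂-y₁)² + (z₂-z₁)²]
  = √[(-15)² + 26² + (-9)²]
  = √[225 + 676 + 81]
  = √982
  ≈ 31.34

31.34


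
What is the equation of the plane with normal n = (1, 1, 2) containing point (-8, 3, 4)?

The plane through P with normal n = (a, b, c) satisfies n·(r - P) = 0,
i.e. ax + by + cz = a·x₀ + b·y₀ + c·z₀.
d = 1·(-8) + 1·3 + 2·4
  = -8 + 3 + 8
  = 3
Equation: x + y + 2z = 3

x + y + 2z = 3


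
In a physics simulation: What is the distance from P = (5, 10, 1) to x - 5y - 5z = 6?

distance = |a·x₀ + b·y₀ + c·z₀ - d| / √(a² + b² + c²)
  = |1·5 + (-5)·10 + (-5)·1 - 6| / √(1² + (-5)² + (-5)²)
  = |5 - 50 - 5 - 6| / √(1 + 25 + 25)
  = |-56| / √51
  = 56 / 7.141
  ≈ 7.842

7.842


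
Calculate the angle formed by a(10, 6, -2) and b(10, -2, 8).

a·b = 10·10 + 6·(-2) + (-2)·8 = 100 - 12 - 16 = 72
|a| = √(10² + 6² + (-2)²) = √140 ≈ 11.83
|b| = √(10² + (-2)² + 8²) = √168 ≈ 12.96
cos θ = (a·b)/(|a||b|) = 72/(11.83·12.96) ≈ 0.4695
θ = arccos(0.4695) ≈ 62°

62°


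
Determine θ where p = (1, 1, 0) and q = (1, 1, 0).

p·q = 1·1 + 1·1 + 0·0 = 1 + 1 + 0 = 2
|p| = √(1² + 1² + 0²) = √2 ≈ 1.414
|q| = √(1² + 1² + 0²) = √2 ≈ 1.414
cos θ = (p·q)/(|p||q|) = 2/(1.414·1.414) ≈ 1
θ = arccos(1) ≈ 0°

0°


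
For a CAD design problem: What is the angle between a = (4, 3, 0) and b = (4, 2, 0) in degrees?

a·b = 4·4 + 3·2 + 0·0 = 16 + 6 + 0 = 22
|a| = √(4² + 3² + 0²) = √25 ≈ 5
|b| = √(4² + 2² + 0²) = √20 ≈ 4.472
cos θ = (a·b)/(|a||b|) = 22/(5·4.472) ≈ 0.9839
θ = arccos(0.9839) ≈ 10.3°

10.3°


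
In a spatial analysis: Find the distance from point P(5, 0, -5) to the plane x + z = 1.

distance = |a·x₀ + b·y₀ + c·z₀ - d| / √(a² + b² + c²)
  = |1·5 + 0·0 + 1·(-5) - 1| / √(1² + 0² + 1²)
  = |5 + 0 - 5 - 1| / √(1 + 0 + 1)
  = |-1| / √2
  = 1 / 1.414
  ≈ 0.7071

0.7071


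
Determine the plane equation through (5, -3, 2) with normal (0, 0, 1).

The plane through P with normal n = (a, b, c) satisfies n·(r - P) = 0,
i.e. ax + by + cz = a·x₀ + b·y₀ + c·z₀.
d = 0·5 + 0·(-3) + 1·2
  = 0 + 0 + 2
  = 2
Equation: z = 2

z = 2


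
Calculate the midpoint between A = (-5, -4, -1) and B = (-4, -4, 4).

M = ((x₁+x₂)/2, (y₁+y₂)/2, (z₁+z₂)/2)
  = ((-5 - 4)/2, (-4 - 4)/2, (-1 + 4)/2)
  = (-9/2, -8/2, 3/2)
  = (-4.5, -4, 1.5)

(-4.5, -4, 1.5)


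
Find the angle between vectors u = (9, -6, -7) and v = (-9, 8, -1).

u·v = 9·(-9) + (-6)·8 + (-7)·(-1) = -81 - 48 + 7 = -122
|u| = √(9² + (-6)² + (-7)²) = √166 ≈ 12.88
|v| = √((-9)² + 8² + (-1)²) = √146 ≈ 12.08
cos θ = (u·v)/(|u||v|) = -122/(12.88·12.08) ≈ -0.7837
θ = arccos(-0.7837) ≈ 141.6°

141.6°


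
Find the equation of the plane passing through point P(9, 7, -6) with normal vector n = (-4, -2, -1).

The plane through P with normal n = (a, b, c) satisfies n·(r - P) = 0,
i.e. ax + by + cz = a·x₀ + b·y₀ + c·z₀.
d = (-4)·9 + (-2)·7 + (-1)·(-6)
  = -36 - 14 + 6
  = -44
Equation: -4x - 2y - z = -44

-4x - 2y - z = -44


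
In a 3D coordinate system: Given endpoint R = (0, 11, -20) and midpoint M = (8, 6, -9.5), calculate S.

S = 2M - R
  = (2·8 - 0, 2·6 - 11, 2·(-9.5) - (-20))
  = (16 + 0, 12 - 11, -19 + 20)
  = (16, 1, 1)

(16, 1, 1)


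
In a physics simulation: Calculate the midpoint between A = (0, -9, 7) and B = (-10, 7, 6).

M = ((x₁+x₂)/2, (y₁+y₂)/2, (z₁+z₂)/2)
  = ((0 - 10)/2, (-9 + 7)/2, (7 + 6)/2)
  = (-10/2, -2/2, 13/2)
  = (-5, -1, 6.5)

(-5, -1, 6.5)


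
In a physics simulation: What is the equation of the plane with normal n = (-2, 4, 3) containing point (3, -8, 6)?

The plane through P with normal n = (a, b, c) satisfies n·(r - P) = 0,
i.e. ax + by + cz = a·x₀ + b·y₀ + c·z₀.
d = (-2)·3 + 4·(-8) + 3·6
  = -6 - 32 + 18
  = -20
Equation: -2x + 4y + 3z = -20

-2x + 4y + 3z = -20


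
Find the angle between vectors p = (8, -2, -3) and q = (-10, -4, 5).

p·q = 8·(-10) + (-2)·(-4) + (-3)·5 = -80 + 8 - 15 = -87
|p| = √(8² + (-2)² + (-3)²) = √77 ≈ 8.775
|q| = √((-10)² + (-4)² + 5²) = √141 ≈ 11.87
cos θ = (p·q)/(|p||q|) = -87/(8.775·11.87) ≈ -0.835
θ = arccos(-0.835) ≈ 146.6°

146.6°


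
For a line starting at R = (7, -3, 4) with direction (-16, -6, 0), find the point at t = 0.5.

P(t) = R + t·d
  = (7 + (-16)·0.5, -3 + (-6)·0.5, 4 + 0·0.5)
  = (7 - 8, -3 - 3, 4 + 0)
  = (-1, -6, 4)

(-1, -6, 4)


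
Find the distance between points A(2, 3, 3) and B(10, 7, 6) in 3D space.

d = √[(x₂-x₁)² + (y₂-y₁)² + (z₂-z₁)²]
  = √[8² + 4² + 3²]
  = √[64 + 16 + 9]
  = √89
  ≈ 9.434

9.434


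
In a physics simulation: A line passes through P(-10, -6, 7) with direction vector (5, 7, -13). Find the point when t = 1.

P(t) = P + t·d
  = (-10 + 5·1, -6 + 7·1, 7 + (-13)·1)
  = (-10 + 5, -6 + 7, 7 - 13)
  = (-5, 1, -6)

(-5, 1, -6)


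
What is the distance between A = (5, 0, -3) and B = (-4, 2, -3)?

d = √[(x₂-x₁)² + (y₂-y₁)² + (z₂-z₁)²]
  = √[(-9)² + 2² + 0²]
  = √[81 + 4 + 0]
  = √85
  ≈ 9.22

9.22


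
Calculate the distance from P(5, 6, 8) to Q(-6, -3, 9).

d = √[(x₂-x₁)² + (y₂-y₁)² + (z₂-z₁)²]
  = √[(-11)² + (-9)² + 1²]
  = √[121 + 81 + 1]
  = √203
  ≈ 14.25

14.25


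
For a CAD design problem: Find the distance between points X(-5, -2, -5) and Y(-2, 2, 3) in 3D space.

d = √[(x₂-x₁)² + (y₂-y₁)² + (z₂-z₁)²]
  = √[3² + 4² + 8²]
  = √[9 + 16 + 64]
  = √89
  ≈ 9.434

9.434


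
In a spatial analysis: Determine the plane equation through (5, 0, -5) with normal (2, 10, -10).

The plane through P with normal n = (a, b, c) satisfies n·(r - P) = 0,
i.e. ax + by + cz = a·x₀ + b·y₀ + c·z₀.
d = 2·5 + 10·0 + (-10)·(-5)
  = 10 + 0 + 50
  = 60
Equation: 2x + 10y - 10z = 60

2x + 10y - 10z = 60


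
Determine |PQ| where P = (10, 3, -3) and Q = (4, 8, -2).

d = √[(x₂-x₁)² + (y₂-y₁)² + (z₂-z₁)²]
  = √[(-6)² + 5² + 1²]
  = √[36 + 25 + 1]
  = √62
  ≈ 7.874

7.874


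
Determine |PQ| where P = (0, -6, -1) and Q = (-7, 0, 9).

d = √[(x₂-x₁)² + (y₂-y₁)² + (z₂-z₁)²]
  = √[(-7)² + 6² + 10²]
  = √[49 + 36 + 100]
  = √185
  ≈ 13.6

13.6


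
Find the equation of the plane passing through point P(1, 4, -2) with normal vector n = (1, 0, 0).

The plane through P with normal n = (a, b, c) satisfies n·(r - P) = 0,
i.e. ax + by + cz = a·x₀ + b·y₀ + c·z₀.
d = 1·1 + 0·4 + 0·(-2)
  = 1 + 0 + 0
  = 1
Equation: x = 1

x = 1


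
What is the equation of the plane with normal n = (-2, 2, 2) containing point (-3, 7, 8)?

The plane through P with normal n = (a, b, c) satisfies n·(r - P) = 0,
i.e. ax + by + cz = a·x₀ + b·y₀ + c·z₀.
d = (-2)·(-3) + 2·7 + 2·8
  = 6 + 14 + 16
  = 36
Equation: -2x + 2y + 2z = 36

-2x + 2y + 2z = 36


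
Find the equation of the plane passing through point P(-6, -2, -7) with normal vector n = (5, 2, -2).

The plane through P with normal n = (a, b, c) satisfies n·(r - P) = 0,
i.e. ax + by + cz = a·x₀ + b·y₀ + c·z₀.
d = 5·(-6) + 2·(-2) + (-2)·(-7)
  = -30 - 4 + 14
  = -20
Equation: 5x + 2y - 2z = -20

5x + 2y - 2z = -20


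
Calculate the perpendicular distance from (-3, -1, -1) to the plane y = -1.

distance = |a·x₀ + b·y₀ + c·z₀ - d| / √(a² + b² + c²)
  = |0·(-3) + 1·(-1) + 0·(-1) - (-1)| / √(0² + 1² + 0²)
  = |0 - 1 + 0 + 1| / √(0 + 1 + 0)
  = |0| / √1
  = 0 / 1
  ≈ 0

0


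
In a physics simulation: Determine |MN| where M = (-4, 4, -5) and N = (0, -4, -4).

d = √[(x₂-x₁)² + (y₂-y₁)² + (z₂-z₁)²]
  = √[4² + (-8)² + 1²]
  = √[16 + 64 + 1]
  = √81
  ≈ 9

9


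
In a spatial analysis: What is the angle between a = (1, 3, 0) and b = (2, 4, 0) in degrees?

a·b = 1·2 + 3·4 + 0·0 = 2 + 12 + 0 = 14
|a| = √(1² + 3² + 0²) = √10 ≈ 3.162
|b| = √(2² + 4² + 0²) = √20 ≈ 4.472
cos θ = (a·b)/(|a||b|) = 14/(3.162·4.472) ≈ 0.9899
θ = arccos(0.9899) ≈ 8.13°

8.13°


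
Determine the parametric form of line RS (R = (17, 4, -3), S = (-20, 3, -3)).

Direction vector d = S - R = (-20 - 17, 3 - 4, -3 + 3) = (-37, -1, 0)
Parametric form r = R + t·d:
x = 17 - 37t, y = 4 - t, z = -3

x = 17 - 37t, y = 4 - t, z = -3


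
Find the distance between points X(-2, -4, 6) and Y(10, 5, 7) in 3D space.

d = √[(x₂-x₁)² + (y₂-y₁)² + (z₂-z₁)²]
  = √[12² + 9² + 1²]
  = √[144 + 81 + 1]
  = √226
  ≈ 15.03

15.03


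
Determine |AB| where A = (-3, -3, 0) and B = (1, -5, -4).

d = √[(x₂-x₁)² + (y₂-y₁)² + (z₂-z₁)²]
  = √[4² + (-2)² + (-4)²]
  = √[16 + 4 + 16]
  = √36
  ≈ 6

6


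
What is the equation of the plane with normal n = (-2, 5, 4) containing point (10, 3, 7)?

The plane through P with normal n = (a, b, c) satisfies n·(r - P) = 0,
i.e. ax + by + cz = a·x₀ + b·y₀ + c·z₀.
d = (-2)·10 + 5·3 + 4·7
  = -20 + 15 + 28
  = 23
Equation: -2x + 5y + 4z = 23

-2x + 5y + 4z = 23


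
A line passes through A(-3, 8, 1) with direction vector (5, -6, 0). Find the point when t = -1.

P(t) = A + t·d
  = (-3 + 5·(-1), 8 + (-6)·(-1), 1 + 0·(-1))
  = (-3 - 5, 8 + 6, 1 + 0)
  = (-8, 14, 1)

(-8, 14, 1)


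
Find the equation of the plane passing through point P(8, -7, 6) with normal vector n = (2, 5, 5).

The plane through P with normal n = (a, b, c) satisfies n·(r - P) = 0,
i.e. ax + by + cz = a·x₀ + b·y₀ + c·z₀.
d = 2·8 + 5·(-7) + 5·6
  = 16 - 35 + 30
  = 11
Equation: 2x + 5y + 5z = 11

2x + 5y + 5z = 11


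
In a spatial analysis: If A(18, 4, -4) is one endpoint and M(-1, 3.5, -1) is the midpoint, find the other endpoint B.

B = 2M - A
  = (2·(-1) - 18, 2·3.5 - 4, 2·(-1) - (-4))
  = (-2 - 18, 7 - 4, -2 + 4)
  = (-20, 3, 2)

(-20, 3, 2)


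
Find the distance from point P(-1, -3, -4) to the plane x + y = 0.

distance = |a·x₀ + b·y₀ + c·z₀ - d| / √(a² + b² + c²)
  = |1·(-1) + 1·(-3) + 0·(-4) - 0| / √(1² + 1² + 0²)
  = |-1 - 3 + 0 + 0| / √(1 + 1 + 0)
  = |-4| / √2
  = 4 / 1.414
  ≈ 2.828

2.828


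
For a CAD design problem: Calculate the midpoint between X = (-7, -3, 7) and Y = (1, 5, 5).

M = ((x₁+x₂)/2, (y₁+y₂)/2, (z₁+z₂)/2)
  = ((-7 + 1)/2, (-3 + 5)/2, (7 + 5)/2)
  = (-6/2, 2/2, 12/2)
  = (-3, 1, 6)

(-3, 1, 6)


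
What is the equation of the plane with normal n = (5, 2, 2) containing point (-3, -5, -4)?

The plane through P with normal n = (a, b, c) satisfies n·(r - P) = 0,
i.e. ax + by + cz = a·x₀ + b·y₀ + c·z₀.
d = 5·(-3) + 2·(-5) + 2·(-4)
  = -15 - 10 - 8
  = -33
Equation: 5x + 2y + 2z = -33

5x + 2y + 2z = -33


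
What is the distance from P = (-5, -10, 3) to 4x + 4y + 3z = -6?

distance = |a·x₀ + b·y₀ + c·z₀ - d| / √(a² + b² + c²)
  = |4·(-5) + 4·(-10) + 3·3 - (-6)| / √(4² + 4² + 3²)
  = |-20 - 40 + 9 + 6| / √(16 + 16 + 9)
  = |-45| / √41
  = 45 / 6.403
  ≈ 7.028

7.028


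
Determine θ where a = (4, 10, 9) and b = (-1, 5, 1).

a·b = 4·(-1) + 10·5 + 9·1 = -4 + 50 + 9 = 55
|a| = √(4² + 10² + 9²) = √197 ≈ 14.04
|b| = √((-1)² + 5² + 1²) = √27 ≈ 5.196
cos θ = (a·b)/(|a||b|) = 55/(14.04·5.196) ≈ 0.7541
θ = arccos(0.7541) ≈ 41.05°

41.05°


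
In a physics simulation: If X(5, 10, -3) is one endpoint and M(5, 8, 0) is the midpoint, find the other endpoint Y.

Y = 2M - X
  = (2·5 - 5, 2·8 - 10, 2·0 - (-3))
  = (10 - 5, 16 - 10, 0 + 3)
  = (5, 6, 3)

(5, 6, 3)


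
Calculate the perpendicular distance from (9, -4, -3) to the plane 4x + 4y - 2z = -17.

distance = |a·x₀ + b·y₀ + c·z₀ - d| / √(a² + b² + c²)
  = |4·9 + 4·(-4) + (-2)·(-3) - (-17)| / √(4² + 4² + (-2)²)
  = |36 - 16 + 6 + 17| / √(16 + 16 + 4)
  = |43| / √36
  = 43 / 6
  ≈ 7.167

7.167


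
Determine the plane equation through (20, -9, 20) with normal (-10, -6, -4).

The plane through P with normal n = (a, b, c) satisfies n·(r - P) = 0,
i.e. ax + by + cz = a·x₀ + b·y₀ + c·z₀.
d = (-10)·20 + (-6)·(-9) + (-4)·20
  = -200 + 54 - 80
  = -226
Equation: -10x - 6y - 4z = -226

-10x - 6y - 4z = -226


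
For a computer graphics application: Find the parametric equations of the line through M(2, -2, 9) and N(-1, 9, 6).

Direction vector d = N - M = (-1 - 2, 9 + 2, 6 - 9) = (-3, 11, -3)
Parametric form r = M + t·d:
x = 2 - 3t, y = -2 + 11t, z = 9 - 3t

x = 2 - 3t, y = -2 + 11t, z = 9 - 3t


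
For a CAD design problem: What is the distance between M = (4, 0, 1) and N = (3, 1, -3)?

d = √[(x₂-x₁)² + (y₂-y₁)² + (z₂-z₁)²]
  = √[(-1)² + 1² + (-4)²]
  = √[1 + 1 + 16]
  = √18
  ≈ 4.243

4.243


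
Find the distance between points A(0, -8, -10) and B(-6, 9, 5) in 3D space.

d = √[(x₂-x₁)² + (y₂-y₁)² + (z₂-z₁)²]
  = √[(-6)² + 17² + 15²]
  = √[36 + 289 + 225]
  = √550
  ≈ 23.45

23.45


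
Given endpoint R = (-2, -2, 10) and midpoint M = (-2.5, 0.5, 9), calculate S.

S = 2M - R
  = (2·(-2.5) - (-2), 2·0.5 - (-2), 2·9 - 10)
  = (-5 + 2, 1 + 2, 18 - 10)
  = (-3, 3, 8)

(-3, 3, 8)


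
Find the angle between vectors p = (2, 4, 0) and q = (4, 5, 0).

p·q = 2·4 + 4·5 + 0·0 = 8 + 20 + 0 = 28
|p| = √(2² + 4² + 0²) = √20 ≈ 4.472
|q| = √(4² + 5² + 0²) = √41 ≈ 6.403
cos θ = (p·q)/(|p||q|) = 28/(4.472·6.403) ≈ 0.9778
θ = arccos(0.9778) ≈ 12.09°

12.09°


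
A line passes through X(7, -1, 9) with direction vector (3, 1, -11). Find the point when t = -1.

P(t) = X + t·d
  = (7 + 3·(-1), -1 + 1·(-1), 9 + (-11)·(-1))
  = (7 - 3, -1 - 1, 9 + 11)
  = (4, -2, 20)

(4, -2, 20)


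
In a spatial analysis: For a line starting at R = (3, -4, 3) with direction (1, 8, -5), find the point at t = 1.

P(t) = R + t·d
  = (3 + 1·1, -4 + 8·1, 3 + (-5)·1)
  = (3 + 1, -4 + 8, 3 - 5)
  = (4, 4, -2)

(4, 4, -2)


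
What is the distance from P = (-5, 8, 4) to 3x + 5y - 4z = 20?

distance = |a·x₀ + b·y₀ + c·z₀ - d| / √(a² + b² + c²)
  = |3·(-5) + 5·8 + (-4)·4 - 20| / √(3² + 5² + (-4)²)
  = |-15 + 40 - 16 - 20| / √(9 + 25 + 16)
  = |-11| / √50
  = 11 / 7.071
  ≈ 1.556

1.556


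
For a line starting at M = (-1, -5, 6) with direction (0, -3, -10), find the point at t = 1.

P(t) = M + t·d
  = (-1 + 0·1, -5 + (-3)·1, 6 + (-10)·1)
  = (-1 + 0, -5 - 3, 6 - 10)
  = (-1, -8, -4)

(-1, -8, -4)


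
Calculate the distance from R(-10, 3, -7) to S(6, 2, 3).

d = √[(x₂-x₁)² + (y₂-y₁)² + (z₂-z₁)²]
  = √[16² + (-1)² + 10²]
  = √[256 + 1 + 100]
  = √357
  ≈ 18.89

18.89


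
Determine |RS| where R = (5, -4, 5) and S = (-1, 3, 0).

d = √[(x₂-x₁)² + (y₂-y₁)² + (z₂-z₁)²]
  = √[(-6)² + 7² + (-5)²]
  = √[36 + 49 + 25]
  = √110
  ≈ 10.49

10.49


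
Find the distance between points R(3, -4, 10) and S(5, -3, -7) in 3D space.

d = √[(x₂-x₁)² + (y₂-y₁)² + (z₂-z₁)²]
  = √[2² + 1² + (-17)²]
  = √[4 + 1 + 289]
  = √294
  ≈ 17.15

17.15


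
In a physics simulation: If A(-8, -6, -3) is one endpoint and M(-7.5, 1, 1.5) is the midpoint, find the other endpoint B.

B = 2M - A
  = (2·(-7.5) - (-8), 2·1 - (-6), 2·1.5 - (-3))
  = (-15 + 8, 2 + 6, 3 + 3)
  = (-7, 8, 6)

(-7, 8, 6)


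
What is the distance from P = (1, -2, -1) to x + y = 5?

distance = |a·x₀ + b·y₀ + c·z₀ - d| / √(a² + b² + c²)
  = |1·1 + 1·(-2) + 0·(-1) - 5| / √(1² + 1² + 0²)
  = |1 - 2 + 0 - 5| / √(1 + 1 + 0)
  = |-6| / √2
  = 6 / 1.414
  ≈ 4.243

4.243


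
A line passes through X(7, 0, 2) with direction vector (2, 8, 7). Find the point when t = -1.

P(t) = X + t·d
  = (7 + 2·(-1), 0 + 8·(-1), 2 + 7·(-1))
  = (7 - 2, 0 - 8, 2 - 7)
  = (5, -8, -5)

(5, -8, -5)


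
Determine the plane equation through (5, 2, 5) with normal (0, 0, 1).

The plane through P with normal n = (a, b, c) satisfies n·(r - P) = 0,
i.e. ax + by + cz = a·x₀ + b·y₀ + c·z₀.
d = 0·5 + 0·2 + 1·5
  = 0 + 0 + 5
  = 5
Equation: z = 5

z = 5


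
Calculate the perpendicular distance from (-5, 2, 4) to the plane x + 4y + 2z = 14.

distance = |a·x₀ + b·y₀ + c·z₀ - d| / √(a² + b² + c²)
  = |1·(-5) + 4·2 + 2·4 - 14| / √(1² + 4² + 2²)
  = |-5 + 8 + 8 - 14| / √(1 + 16 + 4)
  = |-3| / √21
  = 3 / 4.583
  ≈ 0.6547

0.6547


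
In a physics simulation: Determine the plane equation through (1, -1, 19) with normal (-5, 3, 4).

The plane through P with normal n = (a, b, c) satisfies n·(r - P) = 0,
i.e. ax + by + cz = a·x₀ + b·y₀ + c·z₀.
d = (-5)·1 + 3·(-1) + 4·19
  = -5 - 3 + 76
  = 68
Equation: -5x + 3y + 4z = 68

-5x + 3y + 4z = 68


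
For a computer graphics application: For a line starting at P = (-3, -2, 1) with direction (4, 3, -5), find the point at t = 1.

P(t) = P + t·d
  = (-3 + 4·1, -2 + 3·1, 1 + (-5)·1)
  = (-3 + 4, -2 + 3, 1 - 5)
  = (1, 1, -4)

(1, 1, -4)


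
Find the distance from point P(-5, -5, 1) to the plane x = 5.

distance = |a·x₀ + b·y₀ + c·z₀ - d| / √(a² + b² + c²)
  = |1·(-5) + 0·(-5) + 0·1 - 5| / √(1² + 0² + 0²)
  = |-5 + 0 + 0 - 5| / √(1 + 0 + 0)
  = |-10| / √1
  = 10 / 1
  ≈ 10

10


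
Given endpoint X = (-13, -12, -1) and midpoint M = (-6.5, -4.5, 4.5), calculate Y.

Y = 2M - X
  = (2·(-6.5) - (-13), 2·(-4.5) - (-12), 2·4.5 - (-1))
  = (-13 + 13, -9 + 12, 9 + 1)
  = (0, 3, 10)

(0, 3, 10)


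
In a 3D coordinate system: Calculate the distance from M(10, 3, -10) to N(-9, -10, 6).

d = √[(x₂-x₁)² + (y₂-y₁)² + (z₂-z₁)²]
  = √[(-19)² + (-13)² + 16²]
  = √[361 + 169 + 256]
  = √786
  ≈ 28.04

28.04


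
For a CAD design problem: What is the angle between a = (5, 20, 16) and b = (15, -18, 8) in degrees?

a·b = 5·15 + 20·(-18) + 16·8 = 75 - 360 + 128 = -157
|a| = √(5² + 20² + 16²) = √681 ≈ 26.1
|b| = √(15² + (-18)² + 8²) = √613 ≈ 24.76
cos θ = (a·b)/(|a||b|) = -157/(26.1·24.76) ≈ -0.243
θ = arccos(-0.243) ≈ 104.1°

104.1°


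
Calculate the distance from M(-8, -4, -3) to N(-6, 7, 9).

d = √[(x₂-x₁)² + (y₂-y₁)² + (z₂-z₁)²]
  = √[2² + 11² + 12²]
  = √[4 + 121 + 144]
  = √269
  ≈ 16.4

16.4


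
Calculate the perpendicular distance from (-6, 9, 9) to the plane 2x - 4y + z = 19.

distance = |a·x₀ + b·y₀ + c·z₀ - d| / √(a² + b² + c²)
  = |2·(-6) + (-4)·9 + 1·9 - 19| / √(2² + (-4)² + 1²)
  = |-12 - 36 + 9 - 19| / √(4 + 16 + 1)
  = |-58| / √21
  = 58 / 4.583
  ≈ 12.66

12.66


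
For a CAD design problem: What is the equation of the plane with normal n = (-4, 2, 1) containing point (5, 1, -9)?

The plane through P with normal n = (a, b, c) satisfies n·(r - P) = 0,
i.e. ax + by + cz = a·x₀ + b·y₀ + c·z₀.
d = (-4)·5 + 2·1 + 1·(-9)
  = -20 + 2 - 9
  = -27
Equation: -4x + 2y + z = -27

-4x + 2y + z = -27


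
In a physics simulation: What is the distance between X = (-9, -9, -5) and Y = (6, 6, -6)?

d = √[(x₂-x₁)² + (y₂-y₁)² + (z₂-z₁)²]
  = √[15² + 15² + (-1)²]
  = √[225 + 225 + 1]
  = √451
  ≈ 21.24

21.24


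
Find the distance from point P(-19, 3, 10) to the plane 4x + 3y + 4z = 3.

distance = |a·x₀ + b·y₀ + c·z₀ - d| / √(a² + b² + c²)
  = |4·(-19) + 3·3 + 4·10 - 3| / √(4² + 3² + 4²)
  = |-76 + 9 + 40 - 3| / √(16 + 9 + 16)
  = |-30| / √41
  = 30 / 6.403
  ≈ 4.685

4.685


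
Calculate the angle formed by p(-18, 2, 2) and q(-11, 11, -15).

p·q = (-18)·(-11) + 2·11 + 2·(-15) = 198 + 22 - 30 = 190
|p| = √((-18)² + 2² + 2²) = √332 ≈ 18.22
|q| = √((-11)² + 11² + (-15)²) = √467 ≈ 21.61
cos θ = (p·q)/(|p||q|) = 190/(18.22·21.61) ≈ 0.4825
θ = arccos(0.4825) ≈ 61.15°

61.15°


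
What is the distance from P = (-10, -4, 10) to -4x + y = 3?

distance = |a·x₀ + b·y₀ + c·z₀ - d| / √(a² + b² + c²)
  = |(-4)·(-10) + 1·(-4) + 0·10 - 3| / √((-4)² + 1² + 0²)
  = |40 - 4 + 0 - 3| / √(16 + 1 + 0)
  = |33| / √17
  = 33 / 4.123
  ≈ 8.004

8.004


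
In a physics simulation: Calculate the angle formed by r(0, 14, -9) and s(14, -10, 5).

r·s = 0·14 + 14·(-10) + (-9)·5 = 0 - 140 - 45 = -185
|r| = √(0² + 14² + (-9)²) = √277 ≈ 16.64
|s| = √(14² + (-10)² + 5²) = √321 ≈ 17.92
cos θ = (r·s)/(|r||s|) = -185/(16.64·17.92) ≈ -0.6204
θ = arccos(-0.6204) ≈ 128.3°

128.3°


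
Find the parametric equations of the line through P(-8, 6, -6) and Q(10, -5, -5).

Direction vector d = Q - P = (10 + 8, -5 - 6, -5 + 6) = (18, -11, 1)
Parametric form r = P + t·d:
x = -8 + 18t, y = 6 - 11t, z = -6 + t

x = -8 + 18t, y = 6 - 11t, z = -6 + t


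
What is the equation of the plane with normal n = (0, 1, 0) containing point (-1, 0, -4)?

The plane through P with normal n = (a, b, c) satisfies n·(r - P) = 0,
i.e. ax + by + cz = a·x₀ + b·y₀ + c·z₀.
d = 0·(-1) + 1·0 + 0·(-4)
  = 0 + 0 + 0
  = 0
Equation: y = 0

y = 0


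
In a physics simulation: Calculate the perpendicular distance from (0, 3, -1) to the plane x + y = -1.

distance = |a·x₀ + b·y₀ + c·z₀ - d| / √(a² + b² + c²)
  = |1·0 + 1·3 + 0·(-1) - (-1)| / √(1² + 1² + 0²)
  = |0 + 3 + 0 + 1| / √(1 + 1 + 0)
  = |4| / √2
  = 4 / 1.414
  ≈ 2.828

2.828


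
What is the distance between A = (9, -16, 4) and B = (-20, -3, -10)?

d = √[(x₂-x₁)² + (y₂-y₁)² + (z₂-z₁)²]
  = √[(-29)² + 13² + (-14)²]
  = √[841 + 169 + 196]
  = √1206
  ≈ 34.73

34.73


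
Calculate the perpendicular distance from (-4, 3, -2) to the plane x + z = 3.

distance = |a·x₀ + b·y₀ + c·z₀ - d| / √(a² + b² + c²)
  = |1·(-4) + 0·3 + 1·(-2) - 3| / √(1² + 0² + 1²)
  = |-4 + 0 - 2 - 3| / √(1 + 0 + 1)
  = |-9| / √2
  = 9 / 1.414
  ≈ 6.364

6.364


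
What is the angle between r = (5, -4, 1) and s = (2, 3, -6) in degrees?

r·s = 5·2 + (-4)·3 + 1·(-6) = 10 - 12 - 6 = -8
|r| = √(5² + (-4)² + 1²) = √42 ≈ 6.481
|s| = √(2² + 3² + (-6)²) = √49 ≈ 7
cos θ = (r·s)/(|r||s|) = -8/(6.481·7) ≈ -0.1763
θ = arccos(-0.1763) ≈ 100.2°

100.2°


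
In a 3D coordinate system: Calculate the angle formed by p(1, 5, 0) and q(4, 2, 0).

p·q = 1·4 + 5·2 + 0·0 = 4 + 10 + 0 = 14
|p| = √(1² + 5² + 0²) = √26 ≈ 5.099
|q| = √(4² + 2² + 0²) = √20 ≈ 4.472
cos θ = (p·q)/(|p||q|) = 14/(5.099·4.472) ≈ 0.6139
θ = arccos(0.6139) ≈ 52.13°

52.13°


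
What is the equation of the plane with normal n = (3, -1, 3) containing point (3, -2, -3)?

The plane through P with normal n = (a, b, c) satisfies n·(r - P) = 0,
i.e. ax + by + cz = a·x₀ + b·y₀ + c·z₀.
d = 3·3 + (-1)·(-2) + 3·(-3)
  = 9 + 2 - 9
  = 2
Equation: 3x - y + 3z = 2

3x - y + 3z = 2


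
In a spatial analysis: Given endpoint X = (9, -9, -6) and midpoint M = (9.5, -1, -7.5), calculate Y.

Y = 2M - X
  = (2·9.5 - 9, 2·(-1) - (-9), 2·(-7.5) - (-6))
  = (19 - 9, -2 + 9, -15 + 6)
  = (10, 7, -9)

(10, 7, -9)


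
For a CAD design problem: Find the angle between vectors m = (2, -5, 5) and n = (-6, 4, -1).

m·n = 2·(-6) + (-5)·4 + 5·(-1) = -12 - 20 - 5 = -37
|m| = √(2² + (-5)² + 5²) = √54 ≈ 7.348
|n| = √((-6)² + 4² + (-1)²) = √53 ≈ 7.28
cos θ = (m·n)/(|m||n|) = -37/(7.348·7.28) ≈ -0.6916
θ = arccos(-0.6916) ≈ 133.8°

133.8°


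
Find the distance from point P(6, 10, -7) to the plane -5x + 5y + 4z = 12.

distance = |a·x₀ + b·y₀ + c·z₀ - d| / √(a² + b² + c²)
  = |(-5)·6 + 5·10 + 4·(-7) - 12| / √((-5)² + 5² + 4²)
  = |-30 + 50 - 28 - 12| / √(25 + 25 + 16)
  = |-20| / √66
  = 20 / 8.124
  ≈ 2.462

2.462


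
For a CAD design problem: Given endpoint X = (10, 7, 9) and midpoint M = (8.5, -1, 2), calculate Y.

Y = 2M - X
  = (2·8.5 - 10, 2·(-1) - 7, 2·2 - 9)
  = (17 - 10, -2 - 7, 4 - 9)
  = (7, -9, -5)

(7, -9, -5)


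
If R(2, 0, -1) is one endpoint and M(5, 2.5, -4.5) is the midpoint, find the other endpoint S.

S = 2M - R
  = (2·5 - 2, 2·2.5 - 0, 2·(-4.5) - (-1))
  = (10 - 2, 5 + 0, -9 + 1)
  = (8, 5, -8)

(8, 5, -8)


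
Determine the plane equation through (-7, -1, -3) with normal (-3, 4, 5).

The plane through P with normal n = (a, b, c) satisfies n·(r - P) = 0,
i.e. ax + by + cz = a·x₀ + b·y₀ + c·z₀.
d = (-3)·(-7) + 4·(-1) + 5·(-3)
  = 21 - 4 - 15
  = 2
Equation: -3x + 4y + 5z = 2

-3x + 4y + 5z = 2


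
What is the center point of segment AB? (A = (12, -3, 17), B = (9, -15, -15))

M = ((x₁+x₂)/2, (y₁+y₂)/2, (z₁+z₂)/2)
  = ((12 + 9)/2, (-3 - 15)/2, (17 - 15)/2)
  = (21/2, -18/2, 2/2)
  = (10.5, -9, 1)

(10.5, -9, 1)


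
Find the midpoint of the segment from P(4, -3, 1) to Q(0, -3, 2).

M = ((x₁+x₂)/2, (y₁+y₂)/2, (z₁+z₂)/2)
  = ((4 + 0)/2, (-3 - 3)/2, (1 + 2)/2)
  = (4/2, -6/2, 3/2)
  = (2, -3, 1.5)

(2, -3, 1.5)


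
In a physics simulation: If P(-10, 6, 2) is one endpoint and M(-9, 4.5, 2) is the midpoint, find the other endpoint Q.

Q = 2M - P
  = (2·(-9) - (-10), 2·4.5 - 6, 2·2 - 2)
  = (-18 + 10, 9 - 6, 4 - 2)
  = (-8, 3, 2)

(-8, 3, 2)


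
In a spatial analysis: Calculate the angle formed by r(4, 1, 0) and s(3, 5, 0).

r·s = 4·3 + 1·5 + 0·0 = 12 + 5 + 0 = 17
|r| = √(4² + 1² + 0²) = √17 ≈ 4.123
|s| = √(3² + 5² + 0²) = √34 ≈ 5.831
cos θ = (r·s)/(|r||s|) = 17/(4.123·5.831) ≈ 0.7071
θ = arccos(0.7071) ≈ 45°

45°


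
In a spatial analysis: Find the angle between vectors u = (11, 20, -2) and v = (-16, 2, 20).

u·v = 11·(-16) + 20·2 + (-2)·20 = -176 + 40 - 40 = -176
|u| = √(11² + 20² + (-2)²) = √525 ≈ 22.91
|v| = √((-16)² + 2² + 20²) = √660 ≈ 25.69
cos θ = (u·v)/(|u||v|) = -176/(22.91·25.69) ≈ -0.299
θ = arccos(-0.299) ≈ 107.4°

107.4°


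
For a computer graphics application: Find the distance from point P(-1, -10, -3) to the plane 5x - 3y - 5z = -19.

distance = |a·x₀ + b·y₀ + c·z₀ - d| / √(a² + b² + c²)
  = |5·(-1) + (-3)·(-10) + (-5)·(-3) - (-19)| / √(5² + (-3)² + (-5)²)
  = |-5 + 30 + 15 + 19| / √(25 + 9 + 25)
  = |59| / √59
  = 59 / 7.681
  ≈ 7.681

7.681


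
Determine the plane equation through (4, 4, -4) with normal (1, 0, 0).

The plane through P with normal n = (a, b, c) satisfies n·(r - P) = 0,
i.e. ax + by + cz = a·x₀ + b·y₀ + c·z₀.
d = 1·4 + 0·4 + 0·(-4)
  = 4 + 0 + 0
  = 4
Equation: x = 4

x = 4


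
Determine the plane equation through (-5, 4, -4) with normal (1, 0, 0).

The plane through P with normal n = (a, b, c) satisfies n·(r - P) = 0,
i.e. ax + by + cz = a·x₀ + b·y₀ + c·z₀.
d = 1·(-5) + 0·4 + 0·(-4)
  = -5 + 0 + 0
  = -5
Equation: x = -5

x = -5


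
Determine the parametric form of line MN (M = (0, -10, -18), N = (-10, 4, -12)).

Direction vector d = N - M = (-10 + 0, 4 + 10, -12 + 18) = (-10, 14, 6)
Parametric form r = M + t·d:
x = 0 - 10t, y = -10 + 14t, z = -18 + 6t

x = 0 - 10t, y = -10 + 14t, z = -18 + 6t


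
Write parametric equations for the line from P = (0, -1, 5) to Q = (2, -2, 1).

Direction vector d = Q - P = (2 + 0, -2 + 1, 1 - 5) = (2, -1, -4)
Parametric form r = P + t·d:
x = 0 + 2t, y = -1 - t, z = 5 - 4t

x = 0 + 2t, y = -1 - t, z = 5 - 4t


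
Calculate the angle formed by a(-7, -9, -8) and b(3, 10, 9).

a·b = (-7)·3 + (-9)·10 + (-8)·9 = -21 - 90 - 72 = -183
|a| = √((-7)² + (-9)² + (-8)²) = √194 ≈ 13.93
|b| = √(3² + 10² + 9²) = √190 ≈ 13.78
cos θ = (a·b)/(|a||b|) = -183/(13.93·13.78) ≈ -0.9532
θ = arccos(-0.9532) ≈ 162.4°

162.4°


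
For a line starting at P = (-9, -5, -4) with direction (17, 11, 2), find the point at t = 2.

P(t) = P + t·d
  = (-9 + 17·2, -5 + 11·2, -4 + 2·2)
  = (-9 + 34, -5 + 22, -4 + 4)
  = (25, 17, 0)

(25, 17, 0)


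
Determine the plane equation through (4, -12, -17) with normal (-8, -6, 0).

The plane through P with normal n = (a, b, c) satisfies n·(r - P) = 0,
i.e. ax + by + cz = a·x₀ + b·y₀ + c·z₀.
d = (-8)·4 + (-6)·(-12) + 0·(-17)
  = -32 + 72 + 0
  = 40
Equation: -8x - 6y = 40

-8x - 6y = 40


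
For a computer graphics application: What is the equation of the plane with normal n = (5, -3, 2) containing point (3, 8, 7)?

The plane through P with normal n = (a, b, c) satisfies n·(r - P) = 0,
i.e. ax + by + cz = a·x₀ + b·y₀ + c·z₀.
d = 5·3 + (-3)·8 + 2·7
  = 15 - 24 + 14
  = 5
Equation: 5x - 3y + 2z = 5

5x - 3y + 2z = 5


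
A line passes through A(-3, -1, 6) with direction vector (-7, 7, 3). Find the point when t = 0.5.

P(t) = A + t·d
  = (-3 + (-7)·0.5, -1 + 7·0.5, 6 + 3·0.5)
  = (-3 - 3.5, -1 + 3.5, 6 + 1.5)
  = (-6.5, 2.5, 7.5)

(-6.5, 2.5, 7.5)


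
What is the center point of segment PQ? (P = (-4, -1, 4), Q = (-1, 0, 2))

M = ((x₁+x₂)/2, (y₁+y₂)/2, (z₁+z₂)/2)
  = ((-4 - 1)/2, (-1 + 0)/2, (4 + 2)/2)
  = (-5/2, -1/2, 6/2)
  = (-2.5, -0.5, 3)

(-2.5, -0.5, 3)


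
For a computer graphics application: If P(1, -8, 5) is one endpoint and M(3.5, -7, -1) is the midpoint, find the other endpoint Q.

Q = 2M - P
  = (2·3.5 - 1, 2·(-7) - (-8), 2·(-1) - 5)
  = (7 - 1, -14 + 8, -2 - 5)
  = (6, -6, -7)

(6, -6, -7)


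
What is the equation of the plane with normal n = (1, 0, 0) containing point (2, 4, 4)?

The plane through P with normal n = (a, b, c) satisfies n·(r - P) = 0,
i.e. ax + by + cz = a·x₀ + b·y₀ + c·z₀.
d = 1·2 + 0·4 + 0·4
  = 2 + 0 + 0
  = 2
Equation: x = 2

x = 2


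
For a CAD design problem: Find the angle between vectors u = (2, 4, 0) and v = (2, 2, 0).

u·v = 2·2 + 4·2 + 0·0 = 4 + 8 + 0 = 12
|u| = √(2² + 4² + 0²) = √20 ≈ 4.472
|v| = √(2² + 2² + 0²) = √8 ≈ 2.828
cos θ = (u·v)/(|u||v|) = 12/(4.472·2.828) ≈ 0.9487
θ = arccos(0.9487) ≈ 18.43°

18.43°


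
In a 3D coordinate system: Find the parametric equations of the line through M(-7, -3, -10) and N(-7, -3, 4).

Direction vector d = N - M = (-7 + 7, -3 + 3, 4 + 10) = (0, 0, 14)
Parametric form r = M + t·d:
x = -7, y = -3, z = -10 + 14t

x = -7, y = -3, z = -10 + 14t


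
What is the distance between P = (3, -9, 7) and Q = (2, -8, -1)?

d = √[(x₂-x₁)² + (y₂-y₁)² + (z₂-z₁)²]
  = √[(-1)² + 1² + (-8)²]
  = √[1 + 1 + 64]
  = √66
  ≈ 8.124

8.124


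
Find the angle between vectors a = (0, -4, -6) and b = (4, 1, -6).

a·b = 0·4 + (-4)·1 + (-6)·(-6) = 0 - 4 + 36 = 32
|a| = √(0² + (-4)² + (-6)²) = √52 ≈ 7.211
|b| = √(4² + 1² + (-6)²) = √53 ≈ 7.28
cos θ = (a·b)/(|a||b|) = 32/(7.211·7.28) ≈ 0.6096
θ = arccos(0.6096) ≈ 52.44°

52.44°


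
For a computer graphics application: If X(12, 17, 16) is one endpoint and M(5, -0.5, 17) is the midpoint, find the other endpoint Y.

Y = 2M - X
  = (2·5 - 12, 2·(-0.5) - 17, 2·17 - 16)
  = (10 - 12, -1 - 17, 34 - 16)
  = (-2, -18, 18)

(-2, -18, 18)


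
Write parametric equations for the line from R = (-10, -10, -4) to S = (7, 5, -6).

Direction vector d = S - R = (7 + 10, 5 + 10, -6 + 4) = (17, 15, -2)
Parametric form r = R + t·d:
x = -10 + 17t, y = -10 + 15t, z = -4 - 2t

x = -10 + 17t, y = -10 + 15t, z = -4 - 2t


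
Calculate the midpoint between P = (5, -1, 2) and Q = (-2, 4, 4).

M = ((x₁+x₂)/2, (y₁+y₂)/2, (z₁+z₂)/2)
  = ((5 - 2)/2, (-1 + 4)/2, (2 + 4)/2)
  = (3/2, 3/2, 6/2)
  = (1.5, 1.5, 3)

(1.5, 1.5, 3)


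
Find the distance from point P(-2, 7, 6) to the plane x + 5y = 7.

distance = |a·x₀ + b·y₀ + c·z₀ - d| / √(a² + b² + c²)
  = |1·(-2) + 5·7 + 0·6 - 7| / √(1² + 5² + 0²)
  = |-2 + 35 + 0 - 7| / √(1 + 25 + 0)
  = |26| / √26
  = 26 / 5.099
  ≈ 5.099

5.099


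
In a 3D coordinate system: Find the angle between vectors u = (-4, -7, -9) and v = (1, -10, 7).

u·v = (-4)·1 + (-7)·(-10) + (-9)·7 = -4 + 70 - 63 = 3
|u| = √((-4)² + (-7)² + (-9)²) = √146 ≈ 12.08
|v| = √(1² + (-10)² + 7²) = √150 ≈ 12.25
cos θ = (u·v)/(|u||v|) = 3/(12.08·12.25) ≈ 0.02027
θ = arccos(0.02027) ≈ 88.84°

88.84°


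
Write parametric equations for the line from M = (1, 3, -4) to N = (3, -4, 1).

Direction vector d = N - M = (3 - 1, -4 - 3, 1 + 4) = (2, -7, 5)
Parametric form r = M + t·d:
x = 1 + 2t, y = 3 - 7t, z = -4 + 5t

x = 1 + 2t, y = 3 - 7t, z = -4 + 5t


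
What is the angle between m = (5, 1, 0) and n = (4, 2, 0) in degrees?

m·n = 5·4 + 1·2 + 0·0 = 20 + 2 + 0 = 22
|m| = √(5² + 1² + 0²) = √26 ≈ 5.099
|n| = √(4² + 2² + 0²) = √20 ≈ 4.472
cos θ = (m·n)/(|m||n|) = 22/(5.099·4.472) ≈ 0.9648
θ = arccos(0.9648) ≈ 15.26°

15.26°


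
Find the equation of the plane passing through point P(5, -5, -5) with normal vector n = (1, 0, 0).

The plane through P with normal n = (a, b, c) satisfies n·(r - P) = 0,
i.e. ax + by + cz = a·x₀ + b·y₀ + c·z₀.
d = 1·5 + 0·(-5) + 0·(-5)
  = 5 + 0 + 0
  = 5
Equation: x = 5

x = 5


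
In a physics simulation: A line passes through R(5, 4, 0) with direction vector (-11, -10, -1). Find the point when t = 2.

P(t) = R + t·d
  = (5 + (-11)·2, 4 + (-10)·2, 0 + (-1)·2)
  = (5 - 22, 4 - 20, 0 - 2)
  = (-17, -16, -2)

(-17, -16, -2)


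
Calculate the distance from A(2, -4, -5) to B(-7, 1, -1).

d = √[(x₂-x₁)² + (y₂-y₁)² + (z₂-z₁)²]
  = √[(-9)² + 5² + 4²]
  = √[81 + 25 + 16]
  = √122
  ≈ 11.05

11.05


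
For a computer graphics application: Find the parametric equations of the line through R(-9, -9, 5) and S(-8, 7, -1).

Direction vector d = S - R = (-8 + 9, 7 + 9, -1 - 5) = (1, 16, -6)
Parametric form r = R + t·d:
x = -9 + t, y = -9 + 16t, z = 5 - 6t

x = -9 + t, y = -9 + 16t, z = 5 - 6t


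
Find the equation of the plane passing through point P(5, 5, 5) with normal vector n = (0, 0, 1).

The plane through P with normal n = (a, b, c) satisfies n·(r - P) = 0,
i.e. ax + by + cz = a·x₀ + b·y₀ + c·z₀.
d = 0·5 + 0·5 + 1·5
  = 0 + 0 + 5
  = 5
Equation: z = 5

z = 5


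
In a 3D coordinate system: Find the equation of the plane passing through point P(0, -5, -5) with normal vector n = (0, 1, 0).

The plane through P with normal n = (a, b, c) satisfies n·(r - P) = 0,
i.e. ax + by + cz = a·x₀ + b·y₀ + c·z₀.
d = 0·0 + 1·(-5) + 0·(-5)
  = 0 - 5 + 0
  = -5
Equation: y = -5

y = -5


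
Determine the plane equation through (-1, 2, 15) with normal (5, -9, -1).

The plane through P with normal n = (a, b, c) satisfies n·(r - P) = 0,
i.e. ax + by + cz = a·x₀ + b·y₀ + c·z₀.
d = 5·(-1) + (-9)·2 + (-1)·15
  = -5 - 18 - 15
  = -38
Equation: 5x - 9y - z = -38

5x - 9y - z = -38


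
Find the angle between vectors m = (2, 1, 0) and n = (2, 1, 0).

m·n = 2·2 + 1·1 + 0·0 = 4 + 1 + 0 = 5
|m| = √(2² + 1² + 0²) = √5 ≈ 2.236
|n| = √(2² + 1² + 0²) = √5 ≈ 2.236
cos θ = (m·n)/(|m||n|) = 5/(2.236·2.236) ≈ 1
θ = arccos(1) ≈ 0°

0°


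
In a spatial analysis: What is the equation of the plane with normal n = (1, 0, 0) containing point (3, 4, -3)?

The plane through P with normal n = (a, b, c) satisfies n·(r - P) = 0,
i.e. ax + by + cz = a·x₀ + b·y₀ + c·z₀.
d = 1·3 + 0·4 + 0·(-3)
  = 3 + 0 + 0
  = 3
Equation: x = 3

x = 3


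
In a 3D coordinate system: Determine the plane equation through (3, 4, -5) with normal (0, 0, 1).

The plane through P with normal n = (a, b, c) satisfies n·(r - P) = 0,
i.e. ax + by + cz = a·x₀ + b·y₀ + c·z₀.
d = 0·3 + 0·4 + 1·(-5)
  = 0 + 0 - 5
  = -5
Equation: z = -5

z = -5


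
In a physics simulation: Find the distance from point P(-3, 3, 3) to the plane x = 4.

distance = |a·x₀ + b·y₀ + c·z₀ - d| / √(a² + b² + c²)
  = |1·(-3) + 0·3 + 0·3 - 4| / √(1² + 0² + 0²)
  = |-3 + 0 + 0 - 4| / √(1 + 0 + 0)
  = |-7| / √1
  = 7 / 1
  ≈ 7

7


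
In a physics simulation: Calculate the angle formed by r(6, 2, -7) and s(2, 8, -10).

r·s = 6·2 + 2·8 + (-7)·(-10) = 12 + 16 + 70 = 98
|r| = √(6² + 2² + (-7)²) = √89 ≈ 9.434
|s| = √(2² + 8² + (-10)²) = √168 ≈ 12.96
cos θ = (r·s)/(|r||s|) = 98/(9.434·12.96) ≈ 0.8014
θ = arccos(0.8014) ≈ 36.73°

36.73°


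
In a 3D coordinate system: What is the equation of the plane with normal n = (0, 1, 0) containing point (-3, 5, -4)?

The plane through P with normal n = (a, b, c) satisfies n·(r - P) = 0,
i.e. ax + by + cz = a·x₀ + b·y₀ + c·z₀.
d = 0·(-3) + 1·5 + 0·(-4)
  = 0 + 5 + 0
  = 5
Equation: y = 5

y = 5


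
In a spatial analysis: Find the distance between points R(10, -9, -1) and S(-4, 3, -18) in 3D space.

d = √[(x₂-x₁)² + (y₂-y₁)² + (z₂-z₁)²]
  = √[(-14)² + 12² + (-17)²]
  = √[196 + 144 + 289]
  = √629
  ≈ 25.08

25.08


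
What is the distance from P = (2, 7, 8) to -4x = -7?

distance = |a·x₀ + b·y₀ + c·z₀ - d| / √(a² + b² + c²)
  = |(-4)·2 + 0·7 + 0·8 - (-7)| / √((-4)² + 0² + 0²)
  = |-8 + 0 + 0 + 7| / √(16 + 0 + 0)
  = |-1| / √16
  = 1 / 4
  ≈ 0.25

0.25


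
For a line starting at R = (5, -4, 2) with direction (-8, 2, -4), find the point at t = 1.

P(t) = R + t·d
  = (5 + (-8)·1, -4 + 2·1, 2 + (-4)·1)
  = (5 - 8, -4 + 2, 2 - 4)
  = (-3, -2, -2)

(-3, -2, -2)


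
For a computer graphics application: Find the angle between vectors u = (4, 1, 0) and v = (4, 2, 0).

u·v = 4·4 + 1·2 + 0·0 = 16 + 2 + 0 = 18
|u| = √(4² + 1² + 0²) = √17 ≈ 4.123
|v| = √(4² + 2² + 0²) = √20 ≈ 4.472
cos θ = (u·v)/(|u||v|) = 18/(4.123·4.472) ≈ 0.9762
θ = arccos(0.9762) ≈ 12.53°

12.53°


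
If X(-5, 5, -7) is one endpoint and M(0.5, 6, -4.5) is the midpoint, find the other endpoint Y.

Y = 2M - X
  = (2·0.5 - (-5), 2·6 - 5, 2·(-4.5) - (-7))
  = (1 + 5, 12 - 5, -9 + 7)
  = (6, 7, -2)

(6, 7, -2)


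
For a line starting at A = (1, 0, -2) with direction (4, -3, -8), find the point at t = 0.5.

P(t) = A + t·d
  = (1 + 4·0.5, 0 + (-3)·0.5, -2 + (-8)·0.5)
  = (1 + 2, 0 - 1.5, -2 - 4)
  = (3, -1.5, -6)

(3, -1.5, -6)


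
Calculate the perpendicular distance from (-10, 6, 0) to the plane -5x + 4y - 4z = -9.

distance = |a·x₀ + b·y₀ + c·z₀ - d| / √(a² + b² + c²)
  = |(-5)·(-10) + 4·6 + (-4)·0 - (-9)| / √((-5)² + 4² + (-4)²)
  = |50 + 24 + 0 + 9| / √(25 + 16 + 16)
  = |83| / √57
  = 83 / 7.55
  ≈ 10.99

10.99


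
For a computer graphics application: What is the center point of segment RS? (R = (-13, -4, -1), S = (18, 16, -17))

M = ((x₁+x₂)/2, (y₁+y₂)/2, (z₁+z₂)/2)
  = ((-13 + 18)/2, (-4 + 16)/2, (-1 - 17)/2)
  = (5/2, 12/2, -18/2)
  = (2.5, 6, -9)

(2.5, 6, -9)


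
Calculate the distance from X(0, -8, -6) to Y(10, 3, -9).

d = √[(x₂-x₁)² + (y₂-y₁)² + (z₂-z₁)²]
  = √[10² + 11² + (-3)²]
  = √[100 + 121 + 9]
  = √230
  ≈ 15.17

15.17


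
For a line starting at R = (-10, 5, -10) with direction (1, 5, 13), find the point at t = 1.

P(t) = R + t·d
  = (-10 + 1·1, 5 + 5·1, -10 + 13·1)
  = (-10 + 1, 5 + 5, -10 + 13)
  = (-9, 10, 3)

(-9, 10, 3)


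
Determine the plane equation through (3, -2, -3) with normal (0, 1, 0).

The plane through P with normal n = (a, b, c) satisfies n·(r - P) = 0,
i.e. ax + by + cz = a·x₀ + b·y₀ + c·z₀.
d = 0·3 + 1·(-2) + 0·(-3)
  = 0 - 2 + 0
  = -2
Equation: y = -2

y = -2


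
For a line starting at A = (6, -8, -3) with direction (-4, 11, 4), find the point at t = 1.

P(t) = A + t·d
  = (6 + (-4)·1, -8 + 11·1, -3 + 4·1)
  = (6 - 4, -8 + 11, -3 + 4)
  = (2, 3, 1)

(2, 3, 1)
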